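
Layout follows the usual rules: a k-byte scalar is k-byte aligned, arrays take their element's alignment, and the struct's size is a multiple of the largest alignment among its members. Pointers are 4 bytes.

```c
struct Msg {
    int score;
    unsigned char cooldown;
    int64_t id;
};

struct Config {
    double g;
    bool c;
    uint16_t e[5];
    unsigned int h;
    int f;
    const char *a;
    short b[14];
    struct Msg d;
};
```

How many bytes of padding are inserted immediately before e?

1

Msg: @0: score [4B, align 4] → 4; @4: cooldown [1B, align 1] → 5; +3 pad (align 8); @8: id [8B, align 8] → 16; size 16, align 8
@0: g [8B, align 8] → 8
@8: c [1B, align 1] → 9
+1 pad (align 2)
@10: e [10B, align 2] → 20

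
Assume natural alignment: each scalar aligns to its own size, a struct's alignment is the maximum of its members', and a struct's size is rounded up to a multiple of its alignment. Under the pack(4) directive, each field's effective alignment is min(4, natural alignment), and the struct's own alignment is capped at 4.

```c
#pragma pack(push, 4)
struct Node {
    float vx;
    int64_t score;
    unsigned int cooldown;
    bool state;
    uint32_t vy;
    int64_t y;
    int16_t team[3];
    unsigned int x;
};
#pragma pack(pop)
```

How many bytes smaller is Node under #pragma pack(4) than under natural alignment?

12

natural layout:
  @0: vx [4B, align 4] → 4
  +4 pad (align 8)
  @8: score [8B, align 8] → 16
  @16: cooldown [4B, align 4] → 20
  @20: state [1B, align 1] → 21
  +3 pad (align 4)
  @24: vy [4B, align 4] → 28
  +4 pad (align 8)
  @32: y [8B, align 8] → 40
  @40: team [6B, align 2] → 46
  +2 pad (align 4)
  @48: x [4B, align 4] → 52
  +4 tail pad (align 8)
  size 56, align 8
packed(4) layout:
  @0: vx [4B, align 4] → 4
  @4: score [8B, align 4] → 12
  @12: cooldown [4B, align 4] → 16
  @16: state [1B, align 1] → 17
  +3 pad (align 4)
  @20: vy [4B, align 4] → 24
  @24: y [8B, align 4] → 32
  @32: team [6B, align 2] → 38
  +2 pad (align 4)
  @40: x [4B, align 4] → 44
  size 44, align 4
56 − 44 = 12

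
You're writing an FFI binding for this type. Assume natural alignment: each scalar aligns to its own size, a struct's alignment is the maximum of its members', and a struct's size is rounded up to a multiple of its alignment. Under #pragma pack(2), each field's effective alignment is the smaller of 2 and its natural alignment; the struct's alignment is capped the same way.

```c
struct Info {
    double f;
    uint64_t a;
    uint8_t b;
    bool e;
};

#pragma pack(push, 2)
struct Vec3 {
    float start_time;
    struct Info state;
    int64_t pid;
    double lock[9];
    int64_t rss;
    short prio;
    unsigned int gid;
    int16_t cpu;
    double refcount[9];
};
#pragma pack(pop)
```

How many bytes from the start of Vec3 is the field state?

4

Info: @0: f [8B, align 8] → 8; @8: a [8B, align 8] → 16; @16: b [1B, align 1] → 17; @17: e [1B, align 1] → 18; +6 tail pad (align 8); size 24, align 8
@0: start_time [4B, align 2] → 4
@4: state [24B, align 2] → 28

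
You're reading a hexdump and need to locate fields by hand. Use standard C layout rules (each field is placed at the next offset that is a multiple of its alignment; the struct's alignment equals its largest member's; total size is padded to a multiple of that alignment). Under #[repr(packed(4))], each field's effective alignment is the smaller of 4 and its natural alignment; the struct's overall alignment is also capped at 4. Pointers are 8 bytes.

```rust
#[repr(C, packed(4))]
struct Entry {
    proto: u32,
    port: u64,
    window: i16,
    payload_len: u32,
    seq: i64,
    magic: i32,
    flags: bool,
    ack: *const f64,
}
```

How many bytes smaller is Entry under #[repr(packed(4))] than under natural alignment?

natural layout:
  proto at 0 (size 4, align 4) → ends 4
  pad 4 to align 8 for port
  port at 8 (size 8, align 8) → ends 16
  window at 16 (size 2, align 2) → ends 18
  pad 2 to align 4 for payload_len
  payload_len at 20 (size 4, align 4) → ends 24
  seq at 24 (size 8, align 8) → ends 32
  magic at 32 (size 4, align 4) → ends 36
  flags at 36 (size 1, align 1) → ends 37
  pad 3 to align 8 for ack
  ack at 40 (size 8, align 8) → ends 48
  total 48 bytes, alignment 8
packed(4) layout:
  proto at 0 (size 4, align 4) → ends 4
  port at 4 (size 8, align 4) → ends 12
  window at 12 (size 2, align 2) → ends 14
  pad 2 to align 4 for payload_len
  payload_len at 16 (size 4, align 4) → ends 20
  seq at 20 (size 8, align 4) → ends 28
  magic at 28 (size 4, align 4) → ends 32
  flags at 32 (size 1, align 1) → ends 33
  pad 3 to align 4 for ack
  ack at 36 (size 8, align 4) → ends 44
  total 44 bytes, alignment 4
48 − 44 = 4

4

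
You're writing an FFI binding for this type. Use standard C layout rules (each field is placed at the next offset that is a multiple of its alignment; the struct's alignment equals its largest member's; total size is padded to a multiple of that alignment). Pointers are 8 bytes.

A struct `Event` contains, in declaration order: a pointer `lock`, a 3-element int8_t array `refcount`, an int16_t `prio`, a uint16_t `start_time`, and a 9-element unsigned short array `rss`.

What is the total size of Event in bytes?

40 bytes

@0: lock [8B, align 8] → 8
@8: refcount [3B, align 1] → 11
+1 pad (align 2)
@12: prio [2B, align 2] → 14
@14: start_time [2B, align 2] → 16
@16: rss [18B, align 2] → 34
+6 tail pad (align 8)
size 40, align 8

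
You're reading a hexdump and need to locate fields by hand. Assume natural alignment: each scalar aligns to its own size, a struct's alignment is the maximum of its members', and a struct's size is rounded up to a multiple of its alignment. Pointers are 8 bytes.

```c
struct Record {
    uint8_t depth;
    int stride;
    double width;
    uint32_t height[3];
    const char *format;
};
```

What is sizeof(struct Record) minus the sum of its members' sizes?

0..1  depth  (1B, 1-aligned)
1..4  -- padding (3B)
4..8  stride  (4B, 4-aligned)
8..16  width  (8B, 8-aligned)
16..28  height  (12B, 4-aligned)
28..32  -- padding (4B)
32..40  format  (8B, 8-aligned)
sizeof = 40, alignof = 8
data bytes 33, size 40 → padding 7

7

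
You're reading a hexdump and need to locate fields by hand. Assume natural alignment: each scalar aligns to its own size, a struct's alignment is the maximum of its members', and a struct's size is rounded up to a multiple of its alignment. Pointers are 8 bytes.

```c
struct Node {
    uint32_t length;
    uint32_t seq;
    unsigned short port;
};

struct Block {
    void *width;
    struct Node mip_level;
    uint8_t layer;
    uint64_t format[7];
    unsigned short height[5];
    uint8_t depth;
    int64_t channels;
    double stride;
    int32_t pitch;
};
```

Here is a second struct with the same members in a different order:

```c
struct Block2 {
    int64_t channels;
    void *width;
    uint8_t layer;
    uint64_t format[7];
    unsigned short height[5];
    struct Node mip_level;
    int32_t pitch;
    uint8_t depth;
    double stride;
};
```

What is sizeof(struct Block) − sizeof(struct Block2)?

Node: 0..4  length  (4B, 4-aligned); 4..8  seq  (4B, 4-aligned); 8..10  port  (2B, 2-aligned); 10..12  -- tail padding (2B); sizeof = 12, alignof = 4
0..8  width  (8B, 8-aligned)
8..20  mip_level  (12B, 4-aligned)
20..21  layer  (1B, 1-aligned)
21..24  -- padding (3B)
24..80  format  (56B, 8-aligned)
80..90  height  (10B, 2-aligned)
90..91  depth  (1B, 1-aligned)
91..96  -- padding (5B)
96..104  channels  (8B, 8-aligned)
104..112  stride  (8B, 8-aligned)
112..116  pitch  (4B, 4-aligned)
116..120  -- tail padding (4B)
sizeof = 120, alignof = 8
— Block2 —
0..8  channels  (8B, 8-aligned)
8..16  width  (8B, 8-aligned)
16..17  layer  (1B, 1-aligned)
17..24  -- padding (7B)
24..80  format  (56B, 8-aligned)
80..90  height  (10B, 2-aligned)
90..92  -- padding (2B)
92..104  mip_level  (12B, 4-aligned)
104..108  pitch  (4B, 4-aligned)
108..109  depth  (1B, 1-aligned)
109..112  -- padding (3B)
112..120  stride  (8B, 8-aligned)
sizeof = 120, alignof = 8
120 − 120 = 0

0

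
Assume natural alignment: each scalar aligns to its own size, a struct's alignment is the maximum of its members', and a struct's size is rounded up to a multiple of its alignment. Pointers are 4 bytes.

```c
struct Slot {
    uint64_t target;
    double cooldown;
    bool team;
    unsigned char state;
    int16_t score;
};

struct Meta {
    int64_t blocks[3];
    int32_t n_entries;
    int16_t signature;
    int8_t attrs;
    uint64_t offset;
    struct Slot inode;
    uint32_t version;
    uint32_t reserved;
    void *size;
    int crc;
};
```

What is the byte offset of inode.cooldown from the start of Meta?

48

Slot: 0..8  target  (8B, 8-aligned); 8..16  cooldown  (8B, 8-aligned); 16..17  team  (1B, 1-aligned); 17..18  state  (1B, 1-aligned); 18..20  score  (2B, 2-aligned); 20..24  -- tail padding (4B); sizeof = 24, alignof = 8
0..24  blocks  (24B, 8-aligned)
24..28  n_entries  (4B, 4-aligned)
28..30  signature  (2B, 2-aligned)
30..31  attrs  (1B, 1-aligned)
31..32  -- padding (1B)
32..40  offset  (8B, 8-aligned)
40..64  inode  (24B, 8-aligned)
within Slot: cooldown at 8
40 + 8 = 48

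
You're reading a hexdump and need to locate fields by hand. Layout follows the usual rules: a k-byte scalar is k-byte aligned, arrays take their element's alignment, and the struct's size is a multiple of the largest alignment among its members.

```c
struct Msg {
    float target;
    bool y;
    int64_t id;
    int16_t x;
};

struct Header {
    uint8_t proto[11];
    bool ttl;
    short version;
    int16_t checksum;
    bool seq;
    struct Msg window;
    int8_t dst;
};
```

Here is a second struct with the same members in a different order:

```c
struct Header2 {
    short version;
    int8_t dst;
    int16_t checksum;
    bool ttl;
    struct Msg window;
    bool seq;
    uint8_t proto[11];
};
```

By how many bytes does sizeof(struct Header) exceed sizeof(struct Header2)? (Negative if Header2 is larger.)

Msg: @0: target [4B, align 4] → 4; @4: y [1B, align 1] → 5; +3 pad (align 8); @8: id [8B, align 8] → 16; @16: x [2B, align 2] → 18; +6 tail pad (align 8); size 24, align 8
@0: proto [11B, align 1] → 11
@11: ttl [1B, align 1] → 12
@12: version [2B, align 2] → 14
@14: checksum [2B, align 2] → 16
@16: seq [1B, align 1] → 17
+7 pad (align 8)
@24: window [24B, align 8] → 48
@48: dst [1B, align 1] → 49
+7 tail pad (align 8)
size 56, align 8
— Header2 —
@0: version [2B, align 2] → 2
@2: dst [1B, align 1] → 3
+1 pad (align 2)
@4: checksum [2B, align 2] → 6
@6: ttl [1B, align 1] → 7
+1 pad (align 8)
@8: window [24B, align 8] → 32
@32: seq [1B, align 1] → 33
@33: proto [11B, align 1] → 44
+4 tail pad (align 8)
size 48, align 8
56 − 48 = 8

8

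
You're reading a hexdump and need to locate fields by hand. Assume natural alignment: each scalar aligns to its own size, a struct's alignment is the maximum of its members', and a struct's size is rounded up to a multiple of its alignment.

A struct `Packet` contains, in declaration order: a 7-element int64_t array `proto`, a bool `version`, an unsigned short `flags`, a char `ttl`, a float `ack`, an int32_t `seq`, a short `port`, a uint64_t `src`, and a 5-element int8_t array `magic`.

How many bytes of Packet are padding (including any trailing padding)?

0..56  proto  (56B, 8-aligned)
56..57  version  (1B, 1-aligned)
57..58  -- padding (1B)
58..60  flags  (2B, 2-aligned)
60..61  ttl  (1B, 1-aligned)
61..64  -- padding (3B)
64..68  ack  (4B, 4-aligned)
68..72  seq  (4B, 4-aligned)
72..74  port  (2B, 2-aligned)
74..80  -- padding (6B)
80..88  src  (8B, 8-aligned)
88..93  magic  (5B, 1-aligned)
93..96  -- tail padding (3B)
sizeof = 96, alignof = 8
data bytes 83, size 96 → padding 13

13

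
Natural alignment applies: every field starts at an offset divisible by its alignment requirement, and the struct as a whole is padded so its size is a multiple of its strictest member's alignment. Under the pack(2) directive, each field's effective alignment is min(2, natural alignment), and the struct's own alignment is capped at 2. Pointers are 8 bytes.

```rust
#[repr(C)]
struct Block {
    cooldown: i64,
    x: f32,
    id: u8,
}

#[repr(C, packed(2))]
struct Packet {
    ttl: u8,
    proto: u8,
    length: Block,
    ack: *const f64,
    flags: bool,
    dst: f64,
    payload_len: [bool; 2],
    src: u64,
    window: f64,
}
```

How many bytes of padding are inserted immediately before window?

0

Block: @0: cooldown [8B, align 8] → 8; @8: x [4B, align 4] → 12; @12: id [1B, align 1] → 13; +3 tail pad (align 8); size 16, align 8
@0: ttl [1B, align 1] → 1
@1: proto [1B, align 1] → 2
@2: length [16B, align 2] → 18
@18: ack [8B, align 2] → 26
@26: flags [1B, align 1] → 27
+1 pad (align 2)
@28: dst [8B, align 2] → 36
@36: payload_len [2B, align 1] → 38
@38: src [8B, align 2] → 46
@46: window [8B, align 2] → 54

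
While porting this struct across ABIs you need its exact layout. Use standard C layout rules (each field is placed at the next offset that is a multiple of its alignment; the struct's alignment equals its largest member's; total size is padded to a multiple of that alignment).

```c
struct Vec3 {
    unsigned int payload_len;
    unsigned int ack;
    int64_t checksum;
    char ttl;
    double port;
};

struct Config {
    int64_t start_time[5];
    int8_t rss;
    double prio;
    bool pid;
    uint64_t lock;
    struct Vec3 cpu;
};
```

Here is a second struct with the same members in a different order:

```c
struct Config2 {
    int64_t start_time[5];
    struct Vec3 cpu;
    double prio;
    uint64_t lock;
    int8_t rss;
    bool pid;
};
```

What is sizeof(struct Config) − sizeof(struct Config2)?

Vec3: 0..4  payload_len  (4B, 4-aligned); 4..8  ack  (4B, 4-aligned); 8..16  checksum  (8B, 8-aligned); 16..17  ttl  (1B, 1-aligned); 17..24  -- padding (7B); 24..32  port  (8B, 8-aligned); sizeof = 32, alignof = 8
0..40  start_time  (40B, 8-aligned)
40..41  rss  (1B, 1-aligned)
41..48  -- padding (7B)
48..56  prio  (8B, 8-aligned)
56..57  pid  (1B, 1-aligned)
57..64  -- padding (7B)
64..72  lock  (8B, 8-aligned)
72..104  cpu  (32B, 8-aligned)
sizeof = 104, alignof = 8
— Config2 —
0..40  start_time  (40B, 8-aligned)
40..72  cpu  (32B, 8-aligned)
72..80  prio  (8B, 8-aligned)
80..88  lock  (8B, 8-aligned)
88..89  rss  (1B, 1-aligned)
89..90  pid  (1B, 1-aligned)
90..96  -- tail padding (6B)
sizeof = 96, alignof = 8
104 − 96 = 8

8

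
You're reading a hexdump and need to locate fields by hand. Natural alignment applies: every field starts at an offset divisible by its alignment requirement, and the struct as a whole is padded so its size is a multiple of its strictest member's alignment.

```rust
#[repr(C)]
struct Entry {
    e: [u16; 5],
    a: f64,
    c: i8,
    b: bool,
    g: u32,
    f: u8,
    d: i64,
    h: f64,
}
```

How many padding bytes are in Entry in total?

@0: e [10B, align 2] → 10
+6 pad (align 8)
@16: a [8B, align 8] → 24
@24: c [1B, align 1] → 25
@25: b [1B, align 1] → 26
+2 pad (align 4)
@28: g [4B, align 4] → 32
@32: f [1B, align 1] → 33
+7 pad (align 8)
@40: d [8B, align 8] → 48
@48: h [8B, align 8] → 56
size 56, align 8
data bytes 41, size 56 → padding 15

15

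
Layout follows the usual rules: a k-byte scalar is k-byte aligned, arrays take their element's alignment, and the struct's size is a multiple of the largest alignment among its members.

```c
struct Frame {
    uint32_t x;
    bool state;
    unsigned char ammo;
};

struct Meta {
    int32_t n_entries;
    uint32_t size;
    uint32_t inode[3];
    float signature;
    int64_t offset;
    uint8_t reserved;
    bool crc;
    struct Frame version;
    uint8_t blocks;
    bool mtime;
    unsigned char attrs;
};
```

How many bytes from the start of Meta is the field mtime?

Frame: 0..4  x  (4B, 4-aligned); 4..5  state  (1B, 1-aligned); 5..6  ammo  (1B, 1-aligned); 6..8  -- tail padding (2B); sizeof = 8, alignof = 4
0..4  n_entries  (4B, 4-aligned)
4..8  size  (4B, 4-aligned)
8..20  inode  (12B, 4-aligned)
20..24  signature  (4B, 4-aligned)
24..32  offset  (8B, 8-aligned)
32..33  reserved  (1B, 1-aligned)
33..34  crc  (1B, 1-aligned)
34..36  -- padding (2B)
36..44  version  (8B, 4-aligned)
44..45  blocks  (1B, 1-aligned)
45..46  mtime  (1B, 1-aligned)

45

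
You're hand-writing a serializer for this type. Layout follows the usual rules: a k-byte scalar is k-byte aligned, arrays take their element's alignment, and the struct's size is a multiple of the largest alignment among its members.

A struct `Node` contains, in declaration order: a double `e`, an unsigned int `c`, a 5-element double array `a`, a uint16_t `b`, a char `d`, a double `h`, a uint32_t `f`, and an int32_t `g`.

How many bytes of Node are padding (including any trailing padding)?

9

e at 0 (size 8, align 8) → ends 8
c at 8 (size 4, align 4) → ends 12
pad 4 to align 8 for a
a at 16 (size 40, align 8) → ends 56
b at 56 (size 2, align 2) → ends 58
d at 58 (size 1, align 1) → ends 59
pad 5 to align 8 for h
h at 64 (size 8, align 8) → ends 72
f at 72 (size 4, align 4) → ends 76
g at 76 (size 4, align 4) → ends 80
total 80 bytes, alignment 8
data bytes 71, size 80 → padding 9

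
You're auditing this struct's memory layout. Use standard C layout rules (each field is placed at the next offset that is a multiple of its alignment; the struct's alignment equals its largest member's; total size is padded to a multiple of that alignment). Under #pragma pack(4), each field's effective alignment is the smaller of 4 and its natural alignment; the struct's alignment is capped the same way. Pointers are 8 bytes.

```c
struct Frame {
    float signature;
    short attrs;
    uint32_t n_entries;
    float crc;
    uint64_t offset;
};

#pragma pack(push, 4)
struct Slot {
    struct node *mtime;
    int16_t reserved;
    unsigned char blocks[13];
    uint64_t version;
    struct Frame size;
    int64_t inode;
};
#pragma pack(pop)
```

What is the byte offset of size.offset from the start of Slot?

48

Frame: 0..4  signature  (4B, 4-aligned); 4..6  attrs  (2B, 2-aligned); 6..8  -- padding (2B); 8..12  n_entries  (4B, 4-aligned); 12..16  crc  (4B, 4-aligned); 16..24  offset  (8B, 8-aligned); sizeof = 24, alignof = 8
0..8  mtime  (8B, 4-aligned)
8..10  reserved  (2B, 2-aligned)
10..23  blocks  (13B, 1-aligned)
23..24  -- padding (1B)
24..32  version  (8B, 4-aligned)
32..56  size  (24B, 4-aligned)
within Frame: offset at 16
32 + 16 = 48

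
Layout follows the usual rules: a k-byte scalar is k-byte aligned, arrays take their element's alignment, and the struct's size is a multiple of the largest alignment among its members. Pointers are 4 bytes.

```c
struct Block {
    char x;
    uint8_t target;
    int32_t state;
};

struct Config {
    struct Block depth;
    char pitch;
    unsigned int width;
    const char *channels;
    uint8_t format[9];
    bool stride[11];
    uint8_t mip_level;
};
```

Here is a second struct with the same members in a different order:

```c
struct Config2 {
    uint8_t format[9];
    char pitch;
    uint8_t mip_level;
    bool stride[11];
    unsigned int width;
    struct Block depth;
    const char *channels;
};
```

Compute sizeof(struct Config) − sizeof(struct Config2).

4

Block: @0: x [1B, align 1] → 1; @1: target [1B, align 1] → 2; +2 pad (align 4); @4: state [4B, align 4] → 8; size 8, align 4
@0: depth [8B, align 4] → 8
@8: pitch [1B, align 1] → 9
+3 pad (align 4)
@12: width [4B, align 4] → 16
@16: channels [4B, align 4] → 20
@20: format [9B, align 1] → 29
@29: stride [11B, align 1] → 40
@40: mip_level [1B, align 1] → 41
+3 tail pad (align 4)
size 44, align 4
— Config2 —
@0: format [9B, align 1] → 9
@9: pitch [1B, align 1] → 10
@10: mip_level [1B, align 1] → 11
@11: stride [11B, align 1] → 22
+2 pad (align 4)
@24: width [4B, align 4] → 28
@28: depth [8B, align 4] → 36
@36: channels [4B, align 4] → 40
size 40, align 4
44 − 40 = 4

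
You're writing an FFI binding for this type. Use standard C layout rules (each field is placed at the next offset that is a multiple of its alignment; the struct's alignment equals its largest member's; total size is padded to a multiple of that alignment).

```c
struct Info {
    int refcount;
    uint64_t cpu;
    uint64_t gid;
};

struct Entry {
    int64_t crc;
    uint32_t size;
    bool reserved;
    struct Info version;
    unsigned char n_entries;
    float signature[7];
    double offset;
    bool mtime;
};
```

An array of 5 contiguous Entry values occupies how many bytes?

Info: refcount at 0 (size 4, align 4) → ends 4; pad 4 to align 8 for cpu; cpu at 8 (size 8, align 8) → ends 16; gid at 16 (size 8, align 8) → ends 24; total 24 bytes, alignment 8
crc at 0 (size 8, align 8) → ends 8
size at 8 (size 4, align 4) → ends 12
reserved at 12 (size 1, align 1) → ends 13
pad 3 to align 8 for version
version at 16 (size 24, align 8) → ends 40
n_entries at 40 (size 1, align 1) → ends 41
pad 3 to align 4 for signature
signature at 44 (size 28, align 4) → ends 72
offset at 72 (size 8, align 8) → ends 80
mtime at 80 (size 1, align 1) → ends 81
tail pad 7 to reach multiple of 8
total 88 bytes, alignment 8
array of 5: 5 × 88 = 440

440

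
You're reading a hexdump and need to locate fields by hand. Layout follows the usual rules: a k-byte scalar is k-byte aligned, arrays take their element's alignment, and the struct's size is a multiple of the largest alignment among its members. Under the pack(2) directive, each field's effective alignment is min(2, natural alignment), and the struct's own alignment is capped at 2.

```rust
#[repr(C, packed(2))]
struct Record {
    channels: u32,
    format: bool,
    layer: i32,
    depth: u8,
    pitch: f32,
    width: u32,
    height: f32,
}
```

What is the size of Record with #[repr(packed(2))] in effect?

24

channels at 0 (size 4, align 2) → ends 4
format at 4 (size 1, align 1) → ends 5
pad 1 to align 2 for layer
layer at 6 (size 4, align 2) → ends 10
depth at 10 (size 1, align 1) → ends 11
pad 1 to align 2 for pitch
pitch at 12 (size 4, align 2) → ends 16
width at 16 (size 4, align 2) → ends 20
height at 20 (size 4, align 2) → ends 24
total 24 bytes, alignment 2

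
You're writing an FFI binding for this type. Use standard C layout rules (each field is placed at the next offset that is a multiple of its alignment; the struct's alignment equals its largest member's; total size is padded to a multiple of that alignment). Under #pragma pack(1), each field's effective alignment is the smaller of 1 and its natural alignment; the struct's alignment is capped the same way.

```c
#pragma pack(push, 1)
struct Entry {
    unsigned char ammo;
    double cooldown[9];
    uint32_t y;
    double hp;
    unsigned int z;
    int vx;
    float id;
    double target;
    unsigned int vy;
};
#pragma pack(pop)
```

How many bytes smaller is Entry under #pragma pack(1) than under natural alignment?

19

natural layout:
  @0: ammo [1B, align 1] → 1
  +7 pad (align 8)
  @8: cooldown [72B, align 8] → 80
  @80: y [4B, align 4] → 84
  +4 pad (align 8)
  @88: hp [8B, align 8] → 96
  @96: z [4B, align 4] → 100
  @100: vx [4B, align 4] → 104
  @104: id [4B, align 4] → 108
  +4 pad (align 8)
  @112: target [8B, align 8] → 120
  @120: vy [4B, align 4] → 124
  +4 tail pad (align 8)
  size 128, align 8
packed(1) layout:
  @0: ammo [1B, align 1] → 1
  @1: cooldown [72B, align 1] → 73
  @73: y [4B, align 1] → 77
  @77: hp [8B, align 1] → 85
  @85: z [4B, align 1] → 89
  @89: vx [4B, align 1] → 93
  @93: id [4B, align 1] → 97
  @97: target [8B, align 1] → 105
  @105: vy [4B, align 1] → 109
  size 109, align 1
128 − 109 = 19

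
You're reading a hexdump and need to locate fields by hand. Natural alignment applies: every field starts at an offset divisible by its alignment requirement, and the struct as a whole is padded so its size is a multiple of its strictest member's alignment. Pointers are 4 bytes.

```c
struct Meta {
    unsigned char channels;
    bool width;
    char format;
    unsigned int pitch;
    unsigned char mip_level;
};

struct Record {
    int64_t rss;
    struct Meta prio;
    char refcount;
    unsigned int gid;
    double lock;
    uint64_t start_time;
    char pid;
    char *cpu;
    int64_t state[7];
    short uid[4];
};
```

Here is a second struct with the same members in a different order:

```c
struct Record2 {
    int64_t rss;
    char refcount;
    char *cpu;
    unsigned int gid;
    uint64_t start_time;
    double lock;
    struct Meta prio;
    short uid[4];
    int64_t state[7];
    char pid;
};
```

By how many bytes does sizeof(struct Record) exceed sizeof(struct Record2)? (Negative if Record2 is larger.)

Meta: channels at 0 (size 1, align 1) → ends 1; width at 1 (size 1, align 1) → ends 2; format at 2 (size 1, align 1) → ends 3; pad 1 to align 4 for pitch; pitch at 4 (size 4, align 4) → ends 8; mip_level at 8 (size 1, align 1) → ends 9; tail pad 3 to reach multiple of 4; total 12 bytes, alignment 4
rss at 0 (size 8, align 8) → ends 8
prio at 8 (size 12, align 4) → ends 20
refcount at 20 (size 1, align 1) → ends 21
pad 3 to align 4 for gid
gid at 24 (size 4, align 4) → ends 28
pad 4 to align 8 for lock
lock at 32 (size 8, align 8) → ends 40
start_time at 40 (size 8, align 8) → ends 48
pid at 48 (size 1, align 1) → ends 49
pad 3 to align 4 for cpu
cpu at 52 (size 4, align 4) → ends 56
state at 56 (size 56, align 8) → ends 112
uid at 112 (size 8, align 2) → ends 120
total 120 bytes, alignment 8
— Record2 —
rss at 0 (size 8, align 8) → ends 8
refcount at 8 (size 1, align 1) → ends 9
pad 3 to align 4 for cpu
cpu at 12 (size 4, align 4) → ends 16
gid at 16 (size 4, align 4) → ends 20
pad 4 to align 8 for start_time
start_time at 24 (size 8, align 8) → ends 32
lock at 32 (size 8, align 8) → ends 40
prio at 40 (size 12, align 4) → ends 52
uid at 52 (size 8, align 2) → ends 60
pad 4 to align 8 for state
state at 64 (size 56, align 8) → ends 120
pid at 120 (size 1, align 1) → ends 121
tail pad 7 to reach multiple of 8
total 128 bytes, alignment 8
120 − 128 = -8

-8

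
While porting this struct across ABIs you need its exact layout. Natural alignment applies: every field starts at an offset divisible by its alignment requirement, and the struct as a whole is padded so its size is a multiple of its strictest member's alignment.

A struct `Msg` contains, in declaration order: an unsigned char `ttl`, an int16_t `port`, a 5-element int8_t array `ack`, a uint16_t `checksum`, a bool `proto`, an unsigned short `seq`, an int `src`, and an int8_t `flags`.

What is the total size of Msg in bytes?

24

ttl at 0 (size 1, align 1) → ends 1
pad 1 to align 2 for port
port at 2 (size 2, align 2) → ends 4
ack at 4 (size 5, align 1) → ends 9
pad 1 to align 2 for checksum
checksum at 10 (size 2, align 2) → ends 12
proto at 12 (size 1, align 1) → ends 13
pad 1 to align 2 for seq
seq at 14 (size 2, align 2) → ends 16
src at 16 (size 4, align 4) → ends 20
flags at 20 (size 1, align 1) → ends 21
tail pad 3 to reach multiple of 4
total 24 bytes, alignment 4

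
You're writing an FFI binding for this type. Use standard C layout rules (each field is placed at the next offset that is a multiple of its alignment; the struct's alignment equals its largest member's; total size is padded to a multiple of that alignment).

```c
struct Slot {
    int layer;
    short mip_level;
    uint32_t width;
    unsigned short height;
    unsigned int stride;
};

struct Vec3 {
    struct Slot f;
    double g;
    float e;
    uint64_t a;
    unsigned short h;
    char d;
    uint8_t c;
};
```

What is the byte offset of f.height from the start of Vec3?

12

Slot: @0: layer [4B, align 4] → 4; @4: mip_level [2B, align 2] → 6; +2 pad (align 4); @8: width [4B, align 4] → 12; @12: height [2B, align 2] → 14; +2 pad (align 4); @16: stride [4B, align 4] → 20; size 20, align 4
@0: f [20B, align 4] → 20
within Slot: height at 12
0 + 12 = 12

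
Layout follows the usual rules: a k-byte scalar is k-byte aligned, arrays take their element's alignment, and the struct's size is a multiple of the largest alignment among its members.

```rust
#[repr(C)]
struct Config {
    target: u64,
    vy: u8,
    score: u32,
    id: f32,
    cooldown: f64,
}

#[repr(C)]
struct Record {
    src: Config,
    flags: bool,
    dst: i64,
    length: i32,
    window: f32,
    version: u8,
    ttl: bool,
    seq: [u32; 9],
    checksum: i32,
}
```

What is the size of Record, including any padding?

104

Config: @0: target [8B, align 8] → 8; @8: vy [1B, align 1] → 9; +3 pad (align 4); @12: score [4B, align 4] → 16; @16: id [4B, align 4] → 20; +4 pad (align 8); @24: cooldown [8B, align 8] → 32; size 32, align 8
@0: src [32B, align 8] → 32
@32: flags [1B, align 1] → 33
+7 pad (align 8)
@40: dst [8B, align 8] → 48
@48: length [4B, align 4] → 52
@52: window [4B, align 4] → 56
@56: version [1B, align 1] → 57
@57: ttl [1B, align 1] → 58
+2 pad (align 4)
@60: seq [36B, align 4] → 96
@96: checksum [4B, align 4] → 100
+4 tail pad (align 8)
size 104, align 8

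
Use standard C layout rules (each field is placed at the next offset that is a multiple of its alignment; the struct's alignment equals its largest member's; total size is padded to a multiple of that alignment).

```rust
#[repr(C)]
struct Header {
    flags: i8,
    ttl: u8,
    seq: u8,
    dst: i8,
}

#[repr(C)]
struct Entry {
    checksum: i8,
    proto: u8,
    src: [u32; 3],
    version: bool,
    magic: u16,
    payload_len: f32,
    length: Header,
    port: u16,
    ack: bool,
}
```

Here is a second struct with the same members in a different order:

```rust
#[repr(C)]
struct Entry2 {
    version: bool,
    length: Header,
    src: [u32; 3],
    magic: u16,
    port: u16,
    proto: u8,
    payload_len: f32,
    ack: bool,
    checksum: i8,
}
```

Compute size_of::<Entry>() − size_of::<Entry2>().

-4

Header: flags at 0 (size 1, align 1) → ends 1; ttl at 1 (size 1, align 1) → ends 2; seq at 2 (size 1, align 1) → ends 3; dst at 3 (size 1, align 1) → ends 4; total 4 bytes, alignment 1
checksum at 0 (size 1, align 1) → ends 1
proto at 1 (size 1, align 1) → ends 2
pad 2 to align 4 for src
src at 4 (size 12, align 4) → ends 16
version at 16 (size 1, align 1) → ends 17
pad 1 to align 2 for magic
magic at 18 (size 2, align 2) → ends 20
payload_len at 20 (size 4, align 4) → ends 24
length at 24 (size 4, align 1) → ends 28
port at 28 (size 2, align 2) → ends 30
ack at 30 (size 1, align 1) → ends 31
tail pad 1 to reach multiple of 4
total 32 bytes, alignment 4
— Entry2 —
version at 0 (size 1, align 1) → ends 1
length at 1 (size 4, align 1) → ends 5
pad 3 to align 4 for src
src at 8 (size 12, align 4) → ends 20
magic at 20 (size 2, align 2) → ends 22
port at 22 (size 2, align 2) → ends 24
proto at 24 (size 1, align 1) → ends 25
pad 3 to align 4 for payload_len
payload_len at 28 (size 4, align 4) → ends 32
ack at 32 (size 1, align 1) → ends 33
checksum at 33 (size 1, align 1) → ends 34
tail pad 2 to reach multiple of 4
total 36 bytes, alignment 4
32 − 36 = -4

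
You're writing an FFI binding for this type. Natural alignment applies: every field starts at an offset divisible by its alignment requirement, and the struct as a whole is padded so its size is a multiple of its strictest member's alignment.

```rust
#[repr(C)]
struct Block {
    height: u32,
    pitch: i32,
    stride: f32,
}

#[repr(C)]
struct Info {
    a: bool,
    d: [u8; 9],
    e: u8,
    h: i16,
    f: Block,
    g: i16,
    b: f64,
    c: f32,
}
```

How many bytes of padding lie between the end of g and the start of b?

2

Block: 0..4  height  (4B, 4-aligned); 4..8  pitch  (4B, 4-aligned); 8..12  stride  (4B, 4-aligned); sizeof = 12, alignof = 4
0..1  a  (1B, 1-aligned)
1..10  d  (9B, 1-aligned)
10..11  e  (1B, 1-aligned)
11..12  -- padding (1B)
12..14  h  (2B, 2-aligned)
14..16  -- padding (2B)
16..28  f  (12B, 4-aligned)
28..30  g  (2B, 2-aligned)
30..32  -- padding (2B)
32..40  b  (8B, 8-aligned)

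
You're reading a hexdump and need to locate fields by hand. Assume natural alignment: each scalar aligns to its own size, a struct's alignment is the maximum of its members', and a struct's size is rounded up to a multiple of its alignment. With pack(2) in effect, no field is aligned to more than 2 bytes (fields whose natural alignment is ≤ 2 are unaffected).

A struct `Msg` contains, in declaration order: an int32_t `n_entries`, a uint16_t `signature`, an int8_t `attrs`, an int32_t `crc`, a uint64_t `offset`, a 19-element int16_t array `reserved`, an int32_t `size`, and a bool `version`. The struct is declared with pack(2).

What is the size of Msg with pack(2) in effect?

n_entries at 0 (size 4, align 2) → ends 4
signature at 4 (size 2, align 2) → ends 6
attrs at 6 (size 1, align 1) → ends 7
pad 1 to align 2 for crc
crc at 8 (size 4, align 2) → ends 12
offset at 12 (size 8, align 2) → ends 20
reserved at 20 (size 38, align 2) → ends 58
size at 58 (size 4, align 2) → ends 62
version at 62 (size 1, align 1) → ends 63
tail pad 1 to reach multiple of 2
total 64 bytes, alignment 2

64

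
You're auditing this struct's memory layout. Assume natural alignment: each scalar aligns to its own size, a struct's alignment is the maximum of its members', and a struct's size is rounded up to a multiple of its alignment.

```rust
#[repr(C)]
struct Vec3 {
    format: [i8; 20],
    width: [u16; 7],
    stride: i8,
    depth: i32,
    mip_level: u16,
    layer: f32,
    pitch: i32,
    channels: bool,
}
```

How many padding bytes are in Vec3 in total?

format at 0 (size 20, align 1) → ends 20
width at 20 (size 14, align 2) → ends 34
stride at 34 (size 1, align 1) → ends 35
pad 1 to align 4 for depth
depth at 36 (size 4, align 4) → ends 40
mip_level at 40 (size 2, align 2) → ends 42
pad 2 to align 4 for layer
layer at 44 (size 4, align 4) → ends 48
pitch at 48 (size 4, align 4) → ends 52
channels at 52 (size 1, align 1) → ends 53
tail pad 3 to reach multiple of 4
total 56 bytes, alignment 4
data bytes 50, size 56 → padding 6

6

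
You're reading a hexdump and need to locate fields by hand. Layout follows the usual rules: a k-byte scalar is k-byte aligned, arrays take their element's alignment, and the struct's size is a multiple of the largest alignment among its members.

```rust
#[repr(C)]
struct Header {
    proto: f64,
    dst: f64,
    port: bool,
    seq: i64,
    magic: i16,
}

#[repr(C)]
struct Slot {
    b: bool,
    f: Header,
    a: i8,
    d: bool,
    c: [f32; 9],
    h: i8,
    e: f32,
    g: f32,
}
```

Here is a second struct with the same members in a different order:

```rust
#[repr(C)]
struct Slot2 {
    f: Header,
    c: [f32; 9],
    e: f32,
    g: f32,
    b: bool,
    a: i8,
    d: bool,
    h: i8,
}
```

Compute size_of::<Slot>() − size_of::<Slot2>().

Header: @0: proto [8B, align 8] → 8; @8: dst [8B, align 8] → 16; @16: port [1B, align 1] → 17; +7 pad (align 8); @24: seq [8B, align 8] → 32; @32: magic [2B, align 2] → 34; +6 tail pad (align 8); size 40, align 8
@0: b [1B, align 1] → 1
+7 pad (align 8)
@8: f [40B, align 8] → 48
@48: a [1B, align 1] → 49
@49: d [1B, align 1] → 50
+2 pad (align 4)
@52: c [36B, align 4] → 88
@88: h [1B, align 1] → 89
+3 pad (align 4)
@92: e [4B, align 4] → 96
@96: g [4B, align 4] → 100
+4 tail pad (align 8)
size 104, align 8
— Slot2 —
@0: f [40B, align 8] → 40
@40: c [36B, align 4] → 76
@76: e [4B, align 4] → 80
@80: g [4B, align 4] → 84
@84: b [1B, align 1] → 85
@85: a [1B, align 1] → 86
@86: d [1B, align 1] → 87
@87: h [1B, align 1] → 88
size 88, align 8
104 − 88 = 16

16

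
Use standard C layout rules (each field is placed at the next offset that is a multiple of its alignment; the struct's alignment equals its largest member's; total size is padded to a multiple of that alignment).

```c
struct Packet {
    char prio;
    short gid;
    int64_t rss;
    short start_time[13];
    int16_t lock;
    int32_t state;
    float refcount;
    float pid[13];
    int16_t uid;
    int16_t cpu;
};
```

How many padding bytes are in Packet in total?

0..1  prio  (1B, 1-aligned)
1..2  -- padding (1B)
2..4  gid  (2B, 2-aligned)
4..8  -- padding (4B)
8..16  rss  (8B, 8-aligned)
16..42  start_time  (26B, 2-aligned)
42..44  lock  (2B, 2-aligned)
44..48  state  (4B, 4-aligned)
48..52  refcount  (4B, 4-aligned)
52..104  pid  (52B, 4-aligned)
104..106  uid  (2B, 2-aligned)
106..108  cpu  (2B, 2-aligned)
108..112  -- tail padding (4B)
sizeof = 112, alignof = 8
data bytes 103, size 112 → padding 9

9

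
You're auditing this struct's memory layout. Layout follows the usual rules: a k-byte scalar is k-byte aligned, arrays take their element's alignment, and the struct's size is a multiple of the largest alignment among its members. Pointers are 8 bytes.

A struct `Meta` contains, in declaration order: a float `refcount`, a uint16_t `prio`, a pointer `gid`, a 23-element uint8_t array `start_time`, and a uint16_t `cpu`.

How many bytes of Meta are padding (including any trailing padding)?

@0: refcount [4B, align 4] → 4
@4: prio [2B, align 2] → 6
+2 pad (align 8)
@8: gid [8B, align 8] → 16
@16: start_time [23B, align 1] → 39
+1 pad (align 2)
@40: cpu [2B, align 2] → 42
+6 tail pad (align 8)
size 48, align 8
data bytes 39, size 48 → padding 9

9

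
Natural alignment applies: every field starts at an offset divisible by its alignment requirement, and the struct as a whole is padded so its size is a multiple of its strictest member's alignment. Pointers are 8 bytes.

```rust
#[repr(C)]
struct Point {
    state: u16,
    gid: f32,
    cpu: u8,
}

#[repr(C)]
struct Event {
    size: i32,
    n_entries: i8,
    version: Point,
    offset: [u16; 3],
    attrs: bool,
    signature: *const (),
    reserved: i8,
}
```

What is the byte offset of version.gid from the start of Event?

Point: @0: state [2B, align 2] → 2; +2 pad (align 4); @4: gid [4B, align 4] → 8; @8: cpu [1B, align 1] → 9; +3 tail pad (align 4); size 12, align 4
@0: size [4B, align 4] → 4
@4: n_entries [1B, align 1] → 5
+3 pad (align 4)
@8: version [12B, align 4] → 20
within Point: gid at 4
8 + 4 = 12

12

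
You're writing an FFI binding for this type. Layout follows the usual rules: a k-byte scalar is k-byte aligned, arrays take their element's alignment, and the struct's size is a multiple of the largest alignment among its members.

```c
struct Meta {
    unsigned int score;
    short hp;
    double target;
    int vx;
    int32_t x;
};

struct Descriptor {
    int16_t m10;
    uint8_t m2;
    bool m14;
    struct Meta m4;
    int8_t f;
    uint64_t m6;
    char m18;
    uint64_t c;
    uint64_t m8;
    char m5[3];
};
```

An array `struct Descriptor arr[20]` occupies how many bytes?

Meta: 0..4  score  (4B, 4-aligned); 4..6  hp  (2B, 2-aligned); 6..8  -- padding (2B); 8..16  target  (8B, 8-aligned); 16..20  vx  (4B, 4-aligned); 20..24  x  (4B, 4-aligned); sizeof = 24, alignof = 8
0..2  m10  (2B, 2-aligned)
2..3  m2  (1B, 1-aligned)
3..4  m14  (1B, 1-aligned)
4..8  -- padding (4B)
8..32  m4  (24B, 8-aligned)
32..33  f  (1B, 1-aligned)
33..40  -- padding (7B)
40..48  m6  (8B, 8-aligned)
48..49  m18  (1B, 1-aligned)
49..56  -- padding (7B)
56..64  c  (8B, 8-aligned)
64..72  m8  (8B, 8-aligned)
72..75  m5  (3B, 1-aligned)
75..80  -- tail padding (5B)
sizeof = 80, alignof = 8
array of 20: 20 × 80 = 1600

1600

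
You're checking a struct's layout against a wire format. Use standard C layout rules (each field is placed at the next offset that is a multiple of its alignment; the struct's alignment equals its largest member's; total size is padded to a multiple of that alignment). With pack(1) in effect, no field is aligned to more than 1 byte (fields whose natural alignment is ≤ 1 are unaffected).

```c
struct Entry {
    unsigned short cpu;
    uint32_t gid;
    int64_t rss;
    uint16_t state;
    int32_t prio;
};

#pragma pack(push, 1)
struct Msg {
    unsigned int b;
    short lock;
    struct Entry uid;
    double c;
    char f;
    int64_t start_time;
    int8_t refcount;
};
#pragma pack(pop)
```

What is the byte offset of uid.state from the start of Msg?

Entry: 0..2  cpu  (2B, 2-aligned); 2..4  -- padding (2B); 4..8  gid  (4B, 4-aligned); 8..16  rss  (8B, 8-aligned); 16..18  state  (2B, 2-aligned); 18..20  -- padding (2B); 20..24  prio  (4B, 4-aligned); sizeof = 24, alignof = 8
0..4  b  (4B, 1-aligned)
4..6  lock  (2B, 1-aligned)
6..30  uid  (24B, 1-aligned)
within Entry: state at 16
6 + 16 = 22

22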